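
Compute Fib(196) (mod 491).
429

Matrix identity: Q^n = [[F_(n+1), F_n], [F_n, F_(n-1)]] with Q = [[1,1],[1,0]].
n = 196 = 11000100₂. Square-and-multiply, entries mod 491:
Q^1 = [[1,1],[1,0]]
Q^3 = (Q^1)²·Q = [[3,2],[2,1]]
Q^6 = (Q^3)² = [[13,8],[8,5]]
Q^12 = (Q^6)² = [[233,144],[144,89]]
Q^24 = (Q^12)² = [[393,214],[214,179]]
Q^49 = (Q^24)²·Q = [[66,408],[408,149]]
Q^98 = (Q^49)² = [[443,322],[322,121]]
Q^196 = (Q^98)² = [[423,429],[429,485]]
F_196 mod 491 = Q^196[0][1] = 429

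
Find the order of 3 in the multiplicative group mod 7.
6

7 is prime, so ord(3) divides φ(7) = 6.
Divisors of 6: 1, 2, 3, 6.
Repeated squaring: 3^1 ≡ 3, 3^2 ≡ 2, 3^4 ≡ 4 (mod 7).
Test 3^d mod 7 for each divisor d in increasing order:
3^1 ≡ 3
3^2 ≡ 2
3^3 = 3^2·3^1 ≡ 6
3^6 = 3^4·3^2 ≡ 1  ← first divisor giving 1
The order is 6.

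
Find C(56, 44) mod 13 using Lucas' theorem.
0

Using Lucas' theorem:
Write n=56 and k=44 in base 13:
n in base 13: [4, 4]
k in base 13: [3, 5]
C(56,44) mod 13 = ∏ C(n_i, k_i) mod 13
Digit binomials (mod 13): C(4,3) = 4; C(4,5) = 0 (k_i > n_i)
Product: 4 × 0 = 0 ≡ 0 (mod 13)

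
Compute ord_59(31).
58

59 is prime, so ord(31) divides φ(59) = 58.
Divisors of 58: 1, 2, 29, 58.
Repeated squaring: 31^1 ≡ 31, 31^2 ≡ 17, 31^4 ≡ 53, 31^8 ≡ 36, 31^16 ≡ 57, 31^32 ≡ 4 (mod 59).
Test 31^d mod 59 for each divisor d in increasing order:
31^1 ≡ 31
31^2 ≡ 17
31^29 = 31^16·31^8·31^4·31^1 ≡ 58
31^58 = 31^32·31^16·31^8·31^2 ≡ 1  ← first divisor giving 1
The order is 58.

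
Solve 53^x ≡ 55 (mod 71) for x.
33

Baby-step giant-step with step n = ⌈√71⌉ = 9.
Baby steps 53^j mod 71 (j:value) for j=0..8: 0:1, 1:53, 2:40, 3:61, 4:38, 5:26, 6:29, 7:46, 8:24.
Giant-step multiplier: 53^(-9) ≡ 53^(70-9) = 53^61 ≡ 59 (mod 71).
Giant steps γ_i = 55·59^i mod 71: γ_0=55, γ_1=50, γ_2=39, γ_3=29 (in table at j=6).
x = i·n + j = 3·9 + 6 = 33.
Check: 53^33 ≡ 55 (mod 71).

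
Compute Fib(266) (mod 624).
481

Matrix identity: Q^n = [[F_(n+1), F_n], [F_n, F_(n-1)]] with Q = [[1,1],[1,0]].
n = 266 = 100001010₂. Square-and-multiply, entries mod 624:
Q^1 = [[1,1],[1,0]]
Q^2 = (Q^1)² = [[2,1],[1,1]]
Q^4 = (Q^2)² = [[5,3],[3,2]]
Q^8 = (Q^4)² = [[34,21],[21,13]]
Q^16 = (Q^8)² = [[349,363],[363,610]]
Q^33 = (Q^16)²·Q = [[151,226],[226,549]]
Q^66 = (Q^33)² = [[245,328],[328,541]]
Q^133 = (Q^66)²·Q = [[473,377],[377,96]]
Q^266 = (Q^133)² = [[194,481],[481,337]]
F_266 mod 624 = Q^266[0][1] = 481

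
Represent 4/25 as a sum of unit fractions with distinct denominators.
1/7 + 1/59 + 1/5163 + 1/53307975

Greedy algorithm:
4/25: ceiling(25/4) = 7, use 1/7
3/175: ceiling(175/3) = 59, use 1/59
2/10325: ceiling(10325/2) = 5163, use 1/5163
1/53307975: ceiling(53307975/1) = 53307975, use 1/53307975
Result: 4/25 = 1/7 + 1/59 + 1/5163 + 1/53307975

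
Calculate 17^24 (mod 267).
67

Repeated squaring. Binary of 24 = 11000.
17^1 ≡ 17 (mod 267); 17^2 ≡ 22 (mod 267); 17^4 ≡ 217 (mod 267); 17^8 ≡ 97 (mod 267); 17^16 ≡ 64 (mod 267)
17^24 = 17^8 × 17^16 ≡ 67 (mod 267)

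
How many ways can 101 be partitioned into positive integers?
214481126

p(n) counts ways to write n as a sum of positive integers (order ignored).
Euler's pentagonal recurrence: p(k) = p(k-1) + p(k-2) - p(k-5) - p(k-7) + p(k-12) + p(k-15) - ... (offsets j(3j∓1)/2, signs ++--, p(0)=1, p(<0)=0).
DP table for k = 0..100: p(0)=1, p(1)=1, p(2)=2, p(3)=3, p(4)=5, p(5)=7, p(6)=11, p(7)=15, p(8)=22, p(9)=30, p(10)=42, p(11)=56, p(12)=77, p(13)=101, p(14)=135, p(15)=176, p(16)=231, p(17)=297, p(18)=385, p(19)=490, p(20)=627, p(21)=792, p(22)=1002, p(23)=1255, p(24)=1575, p(25)=1958, p(26)=2436, p(27)=3010, p(28)=3718, p(29)=4565, p(30)=5604, p(31)=6842, p(32)=8349, p(33)=10143, p(34)=12310, p(35)=14883, p(36)=17977, p(37)=21637, p(38)=26015, p(39)=31185, p(40)=37338, p(41)=44583, p(42)=53174, p(43)=63261, p(44)=75175, p(45)=89134, p(46)=105558, p(47)=124754, p(48)=147273, p(49)=173525, p(50)=204226, p(51)=239943, p(52)=281589, p(53)=329931, p(54)=386155, p(55)=451276, p(56)=526823, p(57)=614154, p(58)=715220, p(59)=831820, p(60)=966467, p(61)=1121505, p(62)=1300156, p(63)=1505499, p(64)=1741630, p(65)=2012558, p(66)=2323520, p(67)=2679689, p(68)=3087735, p(69)=3554345, p(70)=4087968, p(71)=4697205, p(72)=5392783, p(73)=6185689, p(74)=7089500, p(75)=8118264, p(76)=9289091, p(77)=10619863, p(78)=12132164, p(79)=13848650, p(80)=15796476, p(81)=18004327, p(82)=20506255, p(83)=23338469, p(84)=26543660, p(85)=30167357, p(86)=34262962, p(87)=38887673, p(88)=44108109, p(89)=49995925, p(90)=56634173, p(91)=64112359, p(92)=72533807, p(93)=82010177, p(94)=92669720, p(95)=104651419, p(96)=118114304, p(97)=133230930, p(98)=150198136, p(99)=169229875, p(100)=190569292.
Final step: p(101) = p(100) + p(99) - p(96) - p(94) + p(89) + p(86) - p(79) - p(75) + p(66) + p(61) - p(50) - p(44) + p(31) + p(24) - p(9) - p(1)
= 190569292 + 169229875 - 118114304 - 92669720 + 49995925 + 34262962 - 13848650 - 8118264 + 2323520 + 1121505 - 204226 - 75175 + 6842 + 1575 - 30 - 1
= 214481126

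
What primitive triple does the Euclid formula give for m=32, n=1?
(1023, 64, 1025)

Euclid's formula: a = m² - n², b = 2mn, c = m² + n²
m = 32, n = 1
a = 32² - 1² = 1024 - 1 = 1023
b = 2 × 32 × 1 = 64
c = 32² + 1² = 1024 + 1 = 1025
Verification: 1023² + 64² = 1046529 + 4096 = 1050625 = 1025² ✓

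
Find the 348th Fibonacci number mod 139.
46

Matrix identity: Q^n = [[F_(n+1), F_n], [F_n, F_(n-1)]] with Q = [[1,1],[1,0]].
n = 348 = 101011100₂. Square-and-multiply, entries mod 139:
Q^1 = [[1,1],[1,0]]
Q^2 = (Q^1)² = [[2,1],[1,1]]
Q^5 = (Q^2)²·Q = [[8,5],[5,3]]
Q^10 = (Q^5)² = [[89,55],[55,34]]
Q^21 = (Q^10)²·Q = [[58,104],[104,93]]
Q^43 = (Q^21)²·Q = [[138,2],[2,136]]
Q^87 = (Q^43)²·Q = [[136,5],[5,131]]
Q^174 = (Q^87)² = [[34,84],[84,89]]
Q^348 = (Q^174)² = [[11,46],[46,104]]
F_348 mod 139 = Q^348[0][1] = 46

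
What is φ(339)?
224

339 = 3 × 113
φ(n) = n × ∏(1 - 1/p) for each prime p dividing n
φ(339) = 339 × (1 - 1/3) × (1 - 1/113) = 224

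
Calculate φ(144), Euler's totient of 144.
48

144 = 2^4 × 3^2
φ(n) = n × ∏(1 - 1/p) for each prime p dividing n
φ(144) = 144 × (1 - 1/2) × (1 - 1/3) = 48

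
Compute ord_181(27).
15

181 is prime, so ord(27) divides φ(181) = 180.
Divisors of 180: 1, 2, 3, 4, 5, 6, 9, 10, 12, 15, 18, 20, 30, 36, 45, 60, 90, 180.
Repeated squaring: 27^1 ≡ 27, 27^2 ≡ 5, 27^4 ≡ 25, 27^8 ≡ 82, 27^16 ≡ 27, 27^32 ≡ 5, 27^64 ≡ 25, 27^128 ≡ 82 (mod 181).
Test 27^d mod 181 for each divisor d in increasing order:
27^1 ≡ 27
27^2 ≡ 5
27^3 = 27^2·27^1 ≡ 135
27^4 ≡ 25
27^5 = 27^4·27^1 ≡ 132
27^6 = 27^4·27^2 ≡ 125
27^9 = 27^8·27^1 ≡ 42
27^10 = 27^8·27^2 ≡ 48
27^12 = 27^8·27^4 ≡ 59
27^15 = 27^8·27^4·27^2·27^1 ≡ 1  ← first divisor giving 1
The order is 15.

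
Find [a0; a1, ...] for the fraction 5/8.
[0; 1, 1, 1, 2]

Euclidean algorithm steps:
5 = 0 × 8 + 5
8 = 1 × 5 + 3
5 = 1 × 3 + 2
3 = 1 × 2 + 1
2 = 2 × 1 + 0
Continued fraction: [0; 1, 1, 1, 2]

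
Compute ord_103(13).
17

103 is prime, so ord(13) divides φ(103) = 102.
Divisors of 102: 1, 2, 3, 6, 17, 34, 51, 102.
Repeated squaring: 13^1 ≡ 13, 13^2 ≡ 66, 13^4 ≡ 30, 13^8 ≡ 76, 13^16 ≡ 8, 13^32 ≡ 64, 13^64 ≡ 79 (mod 103).
Test 13^d mod 103 for each divisor d in increasing order:
13^1 ≡ 13
13^2 ≡ 66
13^3 = 13^2·13^1 ≡ 34
13^6 = 13^4·13^2 ≡ 23
13^17 = 13^16·13^1 ≡ 1  ← first divisor giving 1
The order is 17.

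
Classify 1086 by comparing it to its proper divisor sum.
abundant

Proper divisors of 1086: sum = 1 + 2 + 3 + 6 + 181 + 362 + 543 = 1098
Since 1098 > 1086, 1086 is abundant.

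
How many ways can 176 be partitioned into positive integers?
476715857290

p(n) counts ways to write n as a sum of positive integers (order ignored).
Euler's pentagonal recurrence: p(k) = p(k-1) + p(k-2) - p(k-5) - p(k-7) + p(k-12) + p(k-15) - ... (offsets j(3j∓1)/2, signs ++--, p(0)=1, p(<0)=0).
DP table for k = 0..175: p(0)=1, p(1)=1, p(2)=2, p(3)=3, p(4)=5, p(5)=7, p(6)=11, p(7)=15, p(8)=22, p(9)=30, p(10)=42, p(11)=56, p(12)=77, p(13)=101, p(14)=135, p(15)=176, p(16)=231, p(17)=297, p(18)=385, p(19)=490, p(20)=627, p(21)=792, p(22)=1002, p(23)=1255, p(24)=1575, p(25)=1958, p(26)=2436, p(27)=3010, p(28)=3718, p(29)=4565, p(30)=5604, p(31)=6842, p(32)=8349, p(33)=10143, p(34)=12310, p(35)=14883, p(36)=17977, p(37)=21637, p(38)=26015, p(39)=31185, p(40)=37338, p(41)=44583, p(42)=53174, p(43)=63261, p(44)=75175, p(45)=89134, p(46)=105558, p(47)=124754, p(48)=147273, p(49)=173525, p(50)=204226, p(51)=239943, p(52)=281589, p(53)=329931, p(54)=386155, p(55)=451276, p(56)=526823, p(57)=614154, p(58)=715220, p(59)=831820, p(60)=966467, p(61)=1121505, p(62)=1300156, p(63)=1505499, p(64)=1741630, p(65)=2012558, p(66)=2323520, p(67)=2679689, p(68)=3087735, p(69)=3554345, p(70)=4087968, p(71)=4697205, p(72)=5392783, p(73)=6185689, p(74)=7089500, p(75)=8118264, p(76)=9289091, p(77)=10619863, p(78)=12132164, p(79)=13848650, p(80)=15796476, p(81)=18004327, p(82)=20506255, p(83)=23338469, p(84)=26543660, p(85)=30167357, p(86)=34262962, p(87)=38887673, p(88)=44108109, p(89)=49995925, p(90)=56634173, p(91)=64112359, p(92)=72533807, p(93)=82010177, p(94)=92669720, p(95)=104651419, p(96)=118114304, p(97)=133230930, p(98)=150198136, p(99)=169229875, p(100)=190569292, p(101)=214481126, p(102)=241265379, p(103)=271248950, p(104)=304801365, p(105)=342325709, p(106)=384276336, p(107)=431149389, p(108)=483502844, p(109)=541946240, p(110)=607163746, p(111)=679903203, p(112)=761002156, p(113)=851376628, p(114)=952050665, p(115)=1064144451, p(116)=1188908248, p(117)=1327710076, p(118)=1482074143, p(119)=1653668665, p(120)=1844349560, p(121)=2056148051, p(122)=2291320912, p(123)=2552338241, p(124)=2841940500, p(125)=3163127352, p(126)=3519222692, p(127)=3913864295, p(128)=4351078600, p(129)=4835271870, p(130)=5371315400, p(131)=5964539504, p(132)=6620830889, p(133)=7346629512, p(134)=8149040695, p(135)=9035836076, p(136)=10015581680, p(137)=11097645016, p(138)=12292341831, p(139)=13610949895, p(140)=15065878135, p(141)=16670689208, p(142)=18440293320, p(143)=20390982757, p(144)=22540654445, p(145)=24908858009, p(146)=27517052599, p(147)=30388671978, p(148)=33549419497, p(149)=37027355200, p(150)=40853235313, p(151)=45060624582, p(152)=49686288421, p(153)=54770336324, p(154)=60356673280, p(155)=66493182097, p(156)=73232243759, p(157)=80630964769, p(158)=88751778802, p(159)=97662728555, p(160)=107438159466, p(161)=118159068427, p(162)=129913904637, p(163)=142798995930, p(164)=156919475295, p(165)=172389800255, p(166)=189334822579, p(167)=207890420102, p(168)=228204732751, p(169)=250438925115, p(170)=274768617130, p(171)=301384802048, p(172)=330495499613, p(173)=362326859895, p(174)=397125074750, p(175)=435157697830.
Final step: p(176) = p(175) + p(174) - p(171) - p(169) + p(164) + p(161) - p(154) - p(150) + p(141) + p(136) - p(125) - p(119) + p(106) + p(99) - p(84) - p(76) + p(59) + p(50) - p(31) - p(21) + p(0)
= 435157697830 + 397125074750 - 301384802048 - 250438925115 + 156919475295 + 118159068427 - 60356673280 - 40853235313 + 16670689208 + 10015581680 - 3163127352 - 1653668665 + 384276336 + 169229875 - 26543660 - 9289091 + 831820 + 204226 - 6842 - 792 + 1
= 476715857290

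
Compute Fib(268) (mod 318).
213

Matrix identity: Q^n = [[F_(n+1), F_n], [F_n, F_(n-1)]] with Q = [[1,1],[1,0]].
n = 268 = 100001100₂. Square-and-multiply, entries mod 318:
Q^1 = [[1,1],[1,0]]
Q^2 = (Q^1)² = [[2,1],[1,1]]
Q^4 = (Q^2)² = [[5,3],[3,2]]
Q^8 = (Q^4)² = [[34,21],[21,13]]
Q^16 = (Q^8)² = [[7,33],[33,292]]
Q^33 = (Q^16)²·Q = [[193,184],[184,9]]
Q^67 = (Q^33)²·Q = [[153,191],[191,280]]
Q^134 = (Q^67)² = [[106,23],[23,83]]
Q^268 = (Q^134)² = [[317,213],[213,104]]
F_268 mod 318 = Q^268[0][1] = 213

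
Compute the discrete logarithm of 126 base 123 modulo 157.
68

Baby-step giant-step with step n = ⌈√157⌉ = 13.
Baby steps 123^j mod 157 (j:value) for j=0..12: 0:1, 1:123, 2:57, 3:103, 4:109, 5:62, 6:90, 7:80, 8:106, 9:7, 10:76, 11:85, 12:93.
Giant-step multiplier: 123^(-13) ≡ 123^(156-13) = 123^143 ≡ 107 (mod 157).
Giant steps γ_i = 126·107^i mod 157: γ_0=126, γ_1=137, γ_2=58, γ_3=83, γ_4=89, γ_5=103 (in table at j=3).
x = i·n + j = 5·13 + 3 = 68.
Check: 123^68 ≡ 126 (mod 157).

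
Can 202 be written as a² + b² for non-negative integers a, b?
9² + 11² (a=9, b=11)

Factorization: 202 = 2 × 101
By Fermat: n is sum of two squares iff every prime p ≡ 3 (mod 4) appears to even power.
All primes ≡ 3 (mod 4) appear to even power.
Search a = 0, 1, 2, … for 202 - a² a perfect square: first hit at a = 9: 202 - 81 = 121 = 11².
202 = 9² + 11² = 81 + 121 ✓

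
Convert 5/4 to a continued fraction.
[1; 4]

Euclidean algorithm steps:
5 = 1 × 4 + 1
4 = 4 × 1 + 0
Continued fraction: [1; 4]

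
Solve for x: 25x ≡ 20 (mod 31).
x ≡ 7 (mod 31)

gcd(25, 31) = 1, which divides 20, so solutions exist.
Find 25^(-1) mod 31 by the extended Euclidean algorithm:
31 = 1 × 25 + 6  ⟹  6 = (1)·31 + (-1)·25
25 = 4 × 6 + 1  ⟹  1 = (-4)·31 + (5)·25
So (5)·25 ≡ 1 (mod 31), i.e. 25^(-1) ≡ 5 (mod 31).
x ≡ 5 × 20 = 100 ≡ 7 (mod 31).
Check: 25 × 7 = 175 ≡ 20 (mod 31).
Unique solution: x ≡ 7 (mod 31)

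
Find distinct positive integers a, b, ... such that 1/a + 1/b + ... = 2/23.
1/12 + 1/276

Greedy algorithm:
2/23: ceiling(23/2) = 12, use 1/12
1/276: ceiling(276/1) = 276, use 1/276
Result: 2/23 = 1/12 + 1/276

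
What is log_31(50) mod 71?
12

Baby-step giant-step with step n = ⌈√71⌉ = 9.
Baby steps 31^j mod 71 (j:value) for j=0..8: 0:1, 1:31, 2:38, 3:42, 4:24, 5:34, 6:60, 7:14, 8:8.
Giant-step multiplier: 31^(-9) ≡ 31^(70-9) = 31^61 ≡ 69 (mod 71).
Giant steps γ_i = 50·69^i mod 71: γ_0=50, γ_1=42 (in table at j=3).
x = i·n + j = 1·9 + 3 = 12.
Check: 31^12 ≡ 50 (mod 71).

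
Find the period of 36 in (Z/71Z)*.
35

71 is prime, so ord(36) divides φ(71) = 70.
Divisors of 70: 1, 2, 5, 7, 10, 14, 35, 70.
Repeated squaring: 36^1 ≡ 36, 36^2 ≡ 18, 36^4 ≡ 40, 36^8 ≡ 38, 36^16 ≡ 24, 36^32 ≡ 8, 36^64 ≡ 64 (mod 71).
Test 36^d mod 71 for each divisor d in increasing order:
36^1 ≡ 36
36^2 ≡ 18
36^5 = 36^4·36^1 ≡ 20
36^7 = 36^4·36^2·36^1 ≡ 5
36^10 = 36^8·36^2 ≡ 45
36^14 = 36^8·36^4·36^2 ≡ 25
36^35 = 36^32·36^2·36^1 ≡ 1  ← first divisor giving 1
The order is 35.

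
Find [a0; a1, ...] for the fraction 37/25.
[1; 2, 12]

Euclidean algorithm steps:
37 = 1 × 25 + 12
25 = 2 × 12 + 1
12 = 12 × 1 + 0
Continued fraction: [1; 2, 12]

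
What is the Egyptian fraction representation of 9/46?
1/6 + 1/35 + 1/2415

Greedy algorithm:
9/46: ceiling(46/9) = 6, use 1/6
2/69: ceiling(69/2) = 35, use 1/35
1/2415: ceiling(2415/1) = 2415, use 1/2415
Result: 9/46 = 1/6 + 1/35 + 1/2415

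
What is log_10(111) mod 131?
19

Baby-step giant-step with step n = ⌈√131⌉ = 12.
Baby steps 10^j mod 131 (j:value) for j=0..11: 0:1, 1:10, 2:100, 3:83, 4:44, 5:47, 6:77, 7:115, 8:102, 9:103, 10:113, 11:82.
Giant-step multiplier: 10^(-12) ≡ 10^(130-12) = 10^118 ≡ 27 (mod 131).
Giant steps γ_i = 111·27^i mod 131: γ_0=111, γ_1=115 (in table at j=7).
x = i·n + j = 1·12 + 7 = 19.
Check: 10^19 ≡ 111 (mod 131).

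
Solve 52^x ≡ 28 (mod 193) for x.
44

Baby-step giant-step with step n = ⌈√193⌉ = 14.
Baby steps 52^j mod 193 (j:value) for j=0..13: 0:1, 1:52, 2:2, 3:104, 4:4, 5:15, 6:8, 7:30, 8:16, 9:60, 10:32, 11:120, 12:64, 13:47.
Giant-step multiplier: 52^(-14) ≡ 52^(192-14) = 52^178 ≡ 95 (mod 193).
Giant steps γ_i = 28·95^i mod 193: γ_0=28, γ_1=151, γ_2=63, γ_3=2 (in table at j=2).
x = i·n + j = 3·14 + 2 = 44.
Check: 52^44 ≡ 28 (mod 193).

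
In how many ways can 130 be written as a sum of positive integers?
5371315400

p(n) counts ways to write n as a sum of positive integers (order ignored).
Euler's pentagonal recurrence: p(k) = p(k-1) + p(k-2) - p(k-5) - p(k-7) + p(k-12) + p(k-15) - ... (offsets j(3j∓1)/2, signs ++--, p(0)=1, p(<0)=0).
DP table for k = 0..129: p(0)=1, p(1)=1, p(2)=2, p(3)=3, p(4)=5, p(5)=7, p(6)=11, p(7)=15, p(8)=22, p(9)=30, p(10)=42, p(11)=56, p(12)=77, p(13)=101, p(14)=135, p(15)=176, p(16)=231, p(17)=297, p(18)=385, p(19)=490, p(20)=627, p(21)=792, p(22)=1002, p(23)=1255, p(24)=1575, p(25)=1958, p(26)=2436, p(27)=3010, p(28)=3718, p(29)=4565, p(30)=5604, p(31)=6842, p(32)=8349, p(33)=10143, p(34)=12310, p(35)=14883, p(36)=17977, p(37)=21637, p(38)=26015, p(39)=31185, p(40)=37338, p(41)=44583, p(42)=53174, p(43)=63261, p(44)=75175, p(45)=89134, p(46)=105558, p(47)=124754, p(48)=147273, p(49)=173525, p(50)=204226, p(51)=239943, p(52)=281589, p(53)=329931, p(54)=386155, p(55)=451276, p(56)=526823, p(57)=614154, p(58)=715220, p(59)=831820, p(60)=966467, p(61)=1121505, p(62)=1300156, p(63)=1505499, p(64)=1741630, p(65)=2012558, p(66)=2323520, p(67)=2679689, p(68)=3087735, p(69)=3554345, p(70)=4087968, p(71)=4697205, p(72)=5392783, p(73)=6185689, p(74)=7089500, p(75)=8118264, p(76)=9289091, p(77)=10619863, p(78)=12132164, p(79)=13848650, p(80)=15796476, p(81)=18004327, p(82)=20506255, p(83)=23338469, p(84)=26543660, p(85)=30167357, p(86)=34262962, p(87)=38887673, p(88)=44108109, p(89)=49995925, p(90)=56634173, p(91)=64112359, p(92)=72533807, p(93)=82010177, p(94)=92669720, p(95)=104651419, p(96)=118114304, p(97)=133230930, p(98)=150198136, p(99)=169229875, p(100)=190569292, p(101)=214481126, p(102)=241265379, p(103)=271248950, p(104)=304801365, p(105)=342325709, p(106)=384276336, p(107)=431149389, p(108)=483502844, p(109)=541946240, p(110)=607163746, p(111)=679903203, p(112)=761002156, p(113)=851376628, p(114)=952050665, p(115)=1064144451, p(116)=1188908248, p(117)=1327710076, p(118)=1482074143, p(119)=1653668665, p(120)=1844349560, p(121)=2056148051, p(122)=2291320912, p(123)=2552338241, p(124)=2841940500, p(125)=3163127352, p(126)=3519222692, p(127)=3913864295, p(128)=4351078600, p(129)=4835271870.
Final step: p(130) = p(129) + p(128) - p(125) - p(123) + p(118) + p(115) - p(108) - p(104) + p(95) + p(90) - p(79) - p(73) + p(60) + p(53) - p(38) - p(30) + p(13) + p(4)
= 4835271870 + 4351078600 - 3163127352 - 2552338241 + 1482074143 + 1064144451 - 483502844 - 304801365 + 104651419 + 56634173 - 13848650 - 6185689 + 966467 + 329931 - 26015 - 5604 + 101 + 5
= 5371315400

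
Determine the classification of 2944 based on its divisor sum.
abundant

Proper divisors of 2944: sum = 1 + 2 + 4 + 8 + 16 + 23 + 32 + 46 + 64 + 92 + 128 + 184 + 368 + 736 + 1472 = 3176
Since 3176 > 2944, 2944 is abundant.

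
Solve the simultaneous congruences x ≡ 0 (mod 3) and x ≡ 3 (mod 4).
3

Using Chinese Remainder Theorem:
M = 3 × 4 = 12
M1 = 4, M2 = 3
y1 = 4^(-1) mod 3 = 1
y2 = 3^(-1) mod 4 = 3
x = (0×4×1 + 3×3×3) mod 12 = 3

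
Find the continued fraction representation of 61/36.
[1; 1, 2, 3, 1, 2]

Euclidean algorithm steps:
61 = 1 × 36 + 25
36 = 1 × 25 + 11
25 = 2 × 11 + 3
11 = 3 × 3 + 2
3 = 1 × 2 + 1
2 = 2 × 1 + 0
Continued fraction: [1; 1, 2, 3, 1, 2]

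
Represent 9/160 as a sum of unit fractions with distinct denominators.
1/18 + 1/1440

Greedy algorithm:
9/160: ceiling(160/9) = 18, use 1/18
1/1440: ceiling(1440/1) = 1440, use 1/1440
Result: 9/160 = 1/18 + 1/1440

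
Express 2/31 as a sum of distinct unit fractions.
1/16 + 1/496

Greedy algorithm:
2/31: ceiling(31/2) = 16, use 1/16
1/496: ceiling(496/1) = 496, use 1/496
Result: 2/31 = 1/16 + 1/496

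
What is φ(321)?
212

321 = 3 × 107
φ(n) = n × ∏(1 - 1/p) for each prime p dividing n
φ(321) = 321 × (1 - 1/3) × (1 - 1/107) = 212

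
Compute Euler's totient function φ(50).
20

50 = 2 × 5^2
φ(n) = n × ∏(1 - 1/p) for each prime p dividing n
φ(50) = 50 × (1 - 1/2) × (1 - 1/5) = 20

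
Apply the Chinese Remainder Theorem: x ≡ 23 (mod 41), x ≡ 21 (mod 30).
351

Using Chinese Remainder Theorem:
M = 41 × 30 = 1230
M1 = 30, M2 = 41
y1 = 30^(-1) mod 41 = 26
y2 = 41^(-1) mod 30 = 11
x = (23×30×26 + 21×41×11) mod 1230 = 351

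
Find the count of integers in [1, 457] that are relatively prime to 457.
456

457 = 457
φ(n) = n × ∏(1 - 1/p) for each prime p dividing n
φ(457) = 457 × (1 - 1/457) = 456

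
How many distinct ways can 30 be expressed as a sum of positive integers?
5604

p(n) counts ways to write n as a sum of positive integers (order ignored).
Euler's pentagonal recurrence: p(k) = p(k-1) + p(k-2) - p(k-5) - p(k-7) + p(k-12) + p(k-15) - ... (offsets j(3j∓1)/2, signs ++--, p(0)=1, p(<0)=0).
DP table for k = 0..29: p(0)=1, p(1)=1, p(2)=2, p(3)=3, p(4)=5, p(5)=7, p(6)=11, p(7)=15, p(8)=22, p(9)=30, p(10)=42, p(11)=56, p(12)=77, p(13)=101, p(14)=135, p(15)=176, p(16)=231, p(17)=297, p(18)=385, p(19)=490, p(20)=627, p(21)=792, p(22)=1002, p(23)=1255, p(24)=1575, p(25)=1958, p(26)=2436, p(27)=3010, p(28)=3718, p(29)=4565.
Final step: p(30) = p(29) + p(28) - p(25) - p(23) + p(18) + p(15) - p(8) - p(4)
= 4565 + 3718 - 1958 - 1255 + 385 + 176 - 22 - 5
= 5604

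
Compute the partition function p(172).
330495499613

p(n) counts ways to write n as a sum of positive integers (order ignored).
Euler's pentagonal recurrence: p(k) = p(k-1) + p(k-2) - p(k-5) - p(k-7) + p(k-12) + p(k-15) - ... (offsets j(3j∓1)/2, signs ++--, p(0)=1, p(<0)=0).
DP table for k = 0..171: p(0)=1, p(1)=1, p(2)=2, p(3)=3, p(4)=5, p(5)=7, p(6)=11, p(7)=15, p(8)=22, p(9)=30, p(10)=42, p(11)=56, p(12)=77, p(13)=101, p(14)=135, p(15)=176, p(16)=231, p(17)=297, p(18)=385, p(19)=490, p(20)=627, p(21)=792, p(22)=1002, p(23)=1255, p(24)=1575, p(25)=1958, p(26)=2436, p(27)=3010, p(28)=3718, p(29)=4565, p(30)=5604, p(31)=6842, p(32)=8349, p(33)=10143, p(34)=12310, p(35)=14883, p(36)=17977, p(37)=21637, p(38)=26015, p(39)=31185, p(40)=37338, p(41)=44583, p(42)=53174, p(43)=63261, p(44)=75175, p(45)=89134, p(46)=105558, p(47)=124754, p(48)=147273, p(49)=173525, p(50)=204226, p(51)=239943, p(52)=281589, p(53)=329931, p(54)=386155, p(55)=451276, p(56)=526823, p(57)=614154, p(58)=715220, p(59)=831820, p(60)=966467, p(61)=1121505, p(62)=1300156, p(63)=1505499, p(64)=1741630, p(65)=2012558, p(66)=2323520, p(67)=2679689, p(68)=3087735, p(69)=3554345, p(70)=4087968, p(71)=4697205, p(72)=5392783, p(73)=6185689, p(74)=7089500, p(75)=8118264, p(76)=9289091, p(77)=10619863, p(78)=12132164, p(79)=13848650, p(80)=15796476, p(81)=18004327, p(82)=20506255, p(83)=23338469, p(84)=26543660, p(85)=30167357, p(86)=34262962, p(87)=38887673, p(88)=44108109, p(89)=49995925, p(90)=56634173, p(91)=64112359, p(92)=72533807, p(93)=82010177, p(94)=92669720, p(95)=104651419, p(96)=118114304, p(97)=133230930, p(98)=150198136, p(99)=169229875, p(100)=190569292, p(101)=214481126, p(102)=241265379, p(103)=271248950, p(104)=304801365, p(105)=342325709, p(106)=384276336, p(107)=431149389, p(108)=483502844, p(109)=541946240, p(110)=607163746, p(111)=679903203, p(112)=761002156, p(113)=851376628, p(114)=952050665, p(115)=1064144451, p(116)=1188908248, p(117)=1327710076, p(118)=1482074143, p(119)=1653668665, p(120)=1844349560, p(121)=2056148051, p(122)=2291320912, p(123)=2552338241, p(124)=2841940500, p(125)=3163127352, p(126)=3519222692, p(127)=3913864295, p(128)=4351078600, p(129)=4835271870, p(130)=5371315400, p(131)=5964539504, p(132)=6620830889, p(133)=7346629512, p(134)=8149040695, p(135)=9035836076, p(136)=10015581680, p(137)=11097645016, p(138)=12292341831, p(139)=13610949895, p(140)=15065878135, p(141)=16670689208, p(142)=18440293320, p(143)=20390982757, p(144)=22540654445, p(145)=24908858009, p(146)=27517052599, p(147)=30388671978, p(148)=33549419497, p(149)=37027355200, p(150)=40853235313, p(151)=45060624582, p(152)=49686288421, p(153)=54770336324, p(154)=60356673280, p(155)=66493182097, p(156)=73232243759, p(157)=80630964769, p(158)=88751778802, p(159)=97662728555, p(160)=107438159466, p(161)=118159068427, p(162)=129913904637, p(163)=142798995930, p(164)=156919475295, p(165)=172389800255, p(166)=189334822579, p(167)=207890420102, p(168)=228204732751, p(169)=250438925115, p(170)=274768617130, p(171)=301384802048.
Final step: p(172) = p(171) + p(170) - p(167) - p(165) + p(160) + p(157) - p(150) - p(146) + p(137) + p(132) - p(121) - p(115) + p(102) + p(95) - p(80) - p(72) + p(55) + p(46) - p(27) - p(17)
= 301384802048 + 274768617130 - 207890420102 - 172389800255 + 107438159466 + 80630964769 - 40853235313 - 27517052599 + 11097645016 + 6620830889 - 2056148051 - 1064144451 + 241265379 + 104651419 - 15796476 - 5392783 + 451276 + 105558 - 3010 - 297
= 330495499613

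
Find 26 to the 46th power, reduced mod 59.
29

Repeated squaring. Binary of 46 = 101110.
26^1 ≡ 26 (mod 59); 26^2 ≡ 27 (mod 59); 26^4 ≡ 21 (mod 59); 26^8 ≡ 28 (mod 59); 26^16 ≡ 17 (mod 59); 26^32 ≡ 53 (mod 59)
26^46 = 26^2 × 26^4 × 26^8 × 26^32 ≡ 29 (mod 59)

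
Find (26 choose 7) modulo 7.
3

Using Lucas' theorem:
Write n=26 and k=7 in base 7:
n in base 7: [3, 5]
k in base 7: [1, 0]
C(26,7) mod 7 = ∏ C(n_i, k_i) mod 7
Digit binomials (mod 7): C(3,1) = 3; C(5,0) = 1
Product: 3 × 1 = 3 ≡ 3 (mod 7)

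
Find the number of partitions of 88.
44108109

p(n) counts ways to write n as a sum of positive integers (order ignored).
Euler's pentagonal recurrence: p(k) = p(k-1) + p(k-2) - p(k-5) - p(k-7) + p(k-12) + p(k-15) - ... (offsets j(3j∓1)/2, signs ++--, p(0)=1, p(<0)=0).
DP table for k = 0..87: p(0)=1, p(1)=1, p(2)=2, p(3)=3, p(4)=5, p(5)=7, p(6)=11, p(7)=15, p(8)=22, p(9)=30, p(10)=42, p(11)=56, p(12)=77, p(13)=101, p(14)=135, p(15)=176, p(16)=231, p(17)=297, p(18)=385, p(19)=490, p(20)=627, p(21)=792, p(22)=1002, p(23)=1255, p(24)=1575, p(25)=1958, p(26)=2436, p(27)=3010, p(28)=3718, p(29)=4565, p(30)=5604, p(31)=6842, p(32)=8349, p(33)=10143, p(34)=12310, p(35)=14883, p(36)=17977, p(37)=21637, p(38)=26015, p(39)=31185, p(40)=37338, p(41)=44583, p(42)=53174, p(43)=63261, p(44)=75175, p(45)=89134, p(46)=105558, p(47)=124754, p(48)=147273, p(49)=173525, p(50)=204226, p(51)=239943, p(52)=281589, p(53)=329931, p(54)=386155, p(55)=451276, p(56)=526823, p(57)=614154, p(58)=715220, p(59)=831820, p(60)=966467, p(61)=1121505, p(62)=1300156, p(63)=1505499, p(64)=1741630, p(65)=2012558, p(66)=2323520, p(67)=2679689, p(68)=3087735, p(69)=3554345, p(70)=4087968, p(71)=4697205, p(72)=5392783, p(73)=6185689, p(74)=7089500, p(75)=8118264, p(76)=9289091, p(77)=10619863, p(78)=12132164, p(79)=13848650, p(80)=15796476, p(81)=18004327, p(82)=20506255, p(83)=23338469, p(84)=26543660, p(85)=30167357, p(86)=34262962, p(87)=38887673.
Final step: p(88) = p(87) + p(86) - p(83) - p(81) + p(76) + p(73) - p(66) - p(62) + p(53) + p(48) - p(37) - p(31) + p(18) + p(11)
= 38887673 + 34262962 - 23338469 - 18004327 + 9289091 + 6185689 - 2323520 - 1300156 + 329931 + 147273 - 21637 - 6842 + 385 + 56
= 44108109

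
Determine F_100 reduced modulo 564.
3

Matrix identity: Q^n = [[F_(n+1), F_n], [F_n, F_(n-1)]] with Q = [[1,1],[1,0]].
n = 100 = 1100100₂. Square-and-multiply, entries mod 564:
Q^1 = [[1,1],[1,0]]
Q^3 = (Q^1)²·Q = [[3,2],[2,1]]
Q^6 = (Q^3)² = [[13,8],[8,5]]
Q^12 = (Q^6)² = [[233,144],[144,89]]
Q^25 = (Q^12)²·Q = [[133,13],[13,120]]
Q^50 = (Q^25)² = [[374,469],[469,469]]
Q^100 = (Q^50)² = [[5,3],[3,2]]
F_100 mod 564 = Q^100[0][1] = 3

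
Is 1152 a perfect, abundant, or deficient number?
abundant

Proper divisors of 1152: sum = 1 + 2 + 3 + 4 + 6 + 8 + 9 + 12 + ... + 192 + 288 + 384 + 576 (23 divisors) = 2163
Since 2163 > 1152, 1152 is abundant.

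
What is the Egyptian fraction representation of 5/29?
1/6 + 1/174

Greedy algorithm:
5/29: ceiling(29/5) = 6, use 1/6
1/174: ceiling(174/1) = 174, use 1/174
Result: 5/29 = 1/6 + 1/174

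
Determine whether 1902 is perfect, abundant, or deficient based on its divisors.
abundant

Proper divisors of 1902: sum = 1 + 2 + 3 + 6 + 317 + 634 + 951 = 1914
Since 1914 > 1902, 1902 is abundant.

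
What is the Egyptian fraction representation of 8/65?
1/9 + 1/84 + 1/16380

Greedy algorithm:
8/65: ceiling(65/8) = 9, use 1/9
7/585: ceiling(585/7) = 84, use 1/84
1/16380: ceiling(16380/1) = 16380, use 1/16380
Result: 8/65 = 1/9 + 1/84 + 1/16380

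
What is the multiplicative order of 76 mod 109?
4

109 is prime, so ord(76) divides φ(109) = 108.
Divisors of 108: 1, 2, 3, 4, 6, 9, 12, 18, 27, 36, 54, 108.
Repeated squaring: 76^1 ≡ 76, 76^2 ≡ 108, 76^4 ≡ 1, 76^8 ≡ 1, 76^16 ≡ 1, 76^32 ≡ 1, 76^64 ≡ 1 (mod 109).
Test 76^d mod 109 for each divisor d in increasing order:
76^1 ≡ 76
76^2 ≡ 108
76^3 = 76^2·76^1 ≡ 33
76^4 ≡ 1  ← first divisor giving 1
The order is 4.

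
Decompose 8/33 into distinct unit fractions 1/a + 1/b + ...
1/5 + 1/24 + 1/1320

Greedy algorithm:
8/33: ceiling(33/8) = 5, use 1/5
7/165: ceiling(165/7) = 24, use 1/24
1/1320: ceiling(1320/1) = 1320, use 1/1320
Result: 8/33 = 1/5 + 1/24 + 1/1320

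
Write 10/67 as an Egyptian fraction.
1/7 + 1/157 + 1/36817 + 1/2710946161

Greedy algorithm:
10/67: ceiling(67/10) = 7, use 1/7
3/469: ceiling(469/3) = 157, use 1/157
2/73633: ceiling(73633/2) = 36817, use 1/36817
1/2710946161: ceiling(2710946161/1) = 2710946161, use 1/2710946161
Result: 10/67 = 1/7 + 1/157 + 1/36817 + 1/2710946161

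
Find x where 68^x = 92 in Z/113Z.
37

Baby-step giant-step with step n = ⌈√113⌉ = 11.
Baby steps 68^j mod 113 (j:value) for j=0..10: 0:1, 1:68, 2:104, 3:66, 4:81, 5:84, 6:62, 7:35, 8:7, 9:24, 10:50.
Giant-step multiplier: 68^(-11) ≡ 68^(112-11) = 68^101 ≡ 34 (mod 113).
Giant steps γ_i = 92·34^i mod 113: γ_0=92, γ_1=77, γ_2=19, γ_3=81 (in table at j=4).
x = i·n + j = 3·11 + 4 = 37.
Check: 68^37 ≡ 92 (mod 113).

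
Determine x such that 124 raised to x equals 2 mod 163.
89

Baby-step giant-step with step n = ⌈√163⌉ = 13.
Baby steps 124^j mod 163 (j:value) for j=0..12: 0:1, 1:124, 2:54, 3:13, 4:145, 5:50, 6:6, 7:92, 8:161, 9:78, 10:55, 11:137, 12:36.
Giant-step multiplier: 124^(-13) ≡ 124^(162-13) = 124^149 ≡ 44 (mod 163).
Giant steps γ_i = 2·44^i mod 163: γ_0=2, γ_1=88, γ_2=123, γ_3=33, γ_4=148, γ_5=155, γ_6=137 (in table at j=11).
x = i·n + j = 6·13 + 11 = 89.
Check: 124^89 ≡ 2 (mod 163).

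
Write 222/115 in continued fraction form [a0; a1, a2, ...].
[1; 1, 13, 2, 1, 2]

Euclidean algorithm steps:
222 = 1 × 115 + 107
115 = 1 × 107 + 8
107 = 13 × 8 + 3
8 = 2 × 3 + 2
3 = 1 × 2 + 1
2 = 2 × 1 + 0
Continued fraction: [1; 1, 13, 2, 1, 2]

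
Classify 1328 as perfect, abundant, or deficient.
deficient

Proper divisors of 1328: sum = 1 + 2 + 4 + 8 + 16 + 83 + 166 + 332 + 664 = 1276
Since 1276 < 1328, 1328 is deficient.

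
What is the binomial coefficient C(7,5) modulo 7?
0

Using Lucas' theorem:
Write n=7 and k=5 in base 7:
n in base 7: [1, 0]
k in base 7: [0, 5]
C(7,5) mod 7 = ∏ C(n_i, k_i) mod 7
Digit binomials (mod 7): C(1,0) = 1; C(0,5) = 0 (k_i > n_i)
Product: 1 × 0 = 0 ≡ 0 (mod 7)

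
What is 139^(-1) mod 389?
14

gcd(139, 389) = 1, so the inverse exists.
Extended Euclidean algorithm on (389, 139):
389 = 2 × 139 + 111  ⟹  111 = (1)·389 + (-2)·139
139 = 1 × 111 + 28  ⟹  28 = (-1)·389 + (3)·139
111 = 3 × 28 + 27  ⟹  27 = (4)·389 + (-11)·139
28 = 1 × 27 + 1  ⟹  1 = (-5)·389 + (14)·139
So (14)·139 ≡ 1 (mod 389), i.e. 139^(-1) ≡ 14 (mod 389).
Check: 139 × 14 = 1946 ≡ 1 (mod 389)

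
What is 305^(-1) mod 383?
54

gcd(305, 383) = 1, so the inverse exists.
Extended Euclidean algorithm on (383, 305):
383 = 1 × 305 + 78  ⟹  78 = (1)·383 + (-1)·305
305 = 3 × 78 + 71  ⟹  71 = (-3)·383 + (4)·305
78 = 1 × 71 + 7  ⟹  7 = (4)·383 + (-5)·305
71 = 10 × 7 + 1  ⟹  1 = (-43)·383 + (54)·305
So (54)·305 ≡ 1 (mod 383), i.e. 305^(-1) ≡ 54 (mod 383).
Check: 305 × 54 = 16470 ≡ 1 (mod 383)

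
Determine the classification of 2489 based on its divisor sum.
deficient

Proper divisors of 2489: sum = 1 + 19 + 131 = 151
Since 151 < 2489, 2489 is deficient.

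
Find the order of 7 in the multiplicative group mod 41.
40

41 is prime, so ord(7) divides φ(41) = 40.
Divisors of 40: 1, 2, 4, 5, 8, 10, 20, 40.
Repeated squaring: 7^1 ≡ 7, 7^2 ≡ 8, 7^4 ≡ 23, 7^8 ≡ 37, 7^16 ≡ 16, 7^32 ≡ 10 (mod 41).
Test 7^d mod 41 for each divisor d in increasing order:
7^1 ≡ 7
7^2 ≡ 8
7^4 ≡ 23
7^5 = 7^4·7^1 ≡ 38
7^8 ≡ 37
7^10 = 7^8·7^2 ≡ 9
7^20 = 7^16·7^4 ≡ 40
7^40 = 7^32·7^8 ≡ 1  ← first divisor giving 1
The order is 40.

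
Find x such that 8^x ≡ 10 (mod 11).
5

Baby-step giant-step with step n = ⌈√11⌉ = 4.
Baby steps 8^j mod 11 (j:value) for j=0..3: 0:1, 1:8, 2:9, 3:6.
Giant-step multiplier: 8^(-4) ≡ 8^(10-4) = 8^6 ≡ 3 (mod 11).
Giant steps γ_i = 10·3^i mod 11: γ_0=10, γ_1=8 (in table at j=1).
x = i·n + j = 1·4 + 1 = 5.
Check: 8^5 ≡ 10 (mod 11).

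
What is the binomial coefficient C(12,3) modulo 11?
0

Using Lucas' theorem:
Write n=12 and k=3 in base 11:
n in base 11: [1, 1]
k in base 11: [0, 3]
C(12,3) mod 11 = ∏ C(n_i, k_i) mod 11
Digit binomials (mod 11): C(1,0) = 1; C(1,3) = 0 (k_i > n_i)
Product: 1 × 0 = 0 ≡ 0 (mod 11)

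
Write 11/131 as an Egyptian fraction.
1/12 + 1/1572

Greedy algorithm:
11/131: ceiling(131/11) = 12, use 1/12
1/1572: ceiling(1572/1) = 1572, use 1/1572
Result: 11/131 = 1/12 + 1/1572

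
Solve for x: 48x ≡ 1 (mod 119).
62

gcd(48, 119) = 1, so the inverse exists.
Extended Euclidean algorithm on (119, 48):
119 = 2 × 48 + 23  ⟹  23 = (1)·119 + (-2)·48
48 = 2 × 23 + 2  ⟹  2 = (-2)·119 + (5)·48
23 = 11 × 2 + 1  ⟹  1 = (23)·119 + (-57)·48
So (-57)·48 ≡ 1 (mod 119), i.e. 48^(-1) ≡ -57 ≡ 62 (mod 119).
Check: 48 × 62 = 2976 ≡ 1 (mod 119)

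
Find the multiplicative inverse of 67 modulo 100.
3

gcd(67, 100) = 1, so the inverse exists.
Extended Euclidean algorithm on (100, 67):
100 = 1 × 67 + 33  ⟹  33 = (1)·100 + (-1)·67
67 = 2 × 33 + 1  ⟹  1 = (-2)·100 + (3)·67
So (3)·67 ≡ 1 (mod 100), i.e. 67^(-1) ≡ 3 (mod 100).
Check: 67 × 3 = 201 ≡ 1 (mod 100)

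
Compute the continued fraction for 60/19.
[3; 6, 3]

Euclidean algorithm steps:
60 = 3 × 19 + 3
19 = 6 × 3 + 1
3 = 3 × 1 + 0
Continued fraction: [3; 6, 3]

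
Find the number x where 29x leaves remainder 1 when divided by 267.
221

gcd(29, 267) = 1, so the inverse exists.
Extended Euclidean algorithm on (267, 29):
267 = 9 × 29 + 6  ⟹  6 = (1)·267 + (-9)·29
29 = 4 × 6 + 5  ⟹  5 = (-4)·267 + (37)·29
6 = 1 × 5 + 1  ⟹  1 = (5)·267 + (-46)·29
So (-46)·29 ≡ 1 (mod 267), i.e. 29^(-1) ≡ -46 ≡ 221 (mod 267).
Check: 29 × 221 = 6409 ≡ 1 (mod 267)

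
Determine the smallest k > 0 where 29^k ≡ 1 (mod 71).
35

71 is prime, so ord(29) divides φ(71) = 70.
Divisors of 70: 1, 2, 5, 7, 10, 14, 35, 70.
Repeated squaring: 29^1 ≡ 29, 29^2 ≡ 60, 29^4 ≡ 50, 29^8 ≡ 15, 29^16 ≡ 12, 29^32 ≡ 2, 29^64 ≡ 4 (mod 71).
Test 29^d mod 71 for each divisor d in increasing order:
29^1 ≡ 29
29^2 ≡ 60
29^5 = 29^4·29^1 ≡ 30
29^7 = 29^4·29^2·29^1 ≡ 25
29^10 = 29^8·29^2 ≡ 48
29^14 = 29^8·29^4·29^2 ≡ 57
29^35 = 29^32·29^2·29^1 ≡ 1  ← first divisor giving 1
The order is 35.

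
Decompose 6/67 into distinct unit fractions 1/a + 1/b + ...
1/12 + 1/161 + 1/129444

Greedy algorithm:
6/67: ceiling(67/6) = 12, use 1/12
5/804: ceiling(804/5) = 161, use 1/161
1/129444: ceiling(129444/1) = 129444, use 1/129444
Result: 6/67 = 1/12 + 1/161 + 1/129444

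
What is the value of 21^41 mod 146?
103

Repeated squaring. Binary of 41 = 101001.
21^1 ≡ 21 (mod 146); 21^2 ≡ 3 (mod 146); 21^4 ≡ 9 (mod 146); 21^8 ≡ 81 (mod 146); 21^16 ≡ 137 (mod 146); 21^32 ≡ 81 (mod 146)
21^41 = 21^1 × 21^8 × 21^32 ≡ 103 (mod 146)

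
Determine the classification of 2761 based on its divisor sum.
deficient

Proper divisors of 2761: sum = 1 + 11 + 251 = 263
Since 263 < 2761, 2761 is deficient.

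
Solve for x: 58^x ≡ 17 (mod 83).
80

Baby-step giant-step with step n = ⌈√83⌉ = 10.
Baby steps 58^j mod 83 (j:value) for j=0..9: 0:1, 1:58, 2:44, 3:62, 4:27, 5:72, 6:26, 7:14, 8:65, 9:35.
Giant-step multiplier: 58^(-10) ≡ 58^(82-10) = 58^72 ≡ 59 (mod 83).
Giant steps γ_i = 17·59^i mod 83: γ_0=17, γ_1=7, γ_2=81, γ_3=48, γ_4=10, γ_5=9, γ_6=33, γ_7=38, γ_8=1 (in table at j=0).
x = i·n + j = 8·10 + 0 = 80.
Check: 58^80 ≡ 17 (mod 83).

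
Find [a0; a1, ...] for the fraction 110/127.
[0; 1, 6, 2, 8]

Euclidean algorithm steps:
110 = 0 × 127 + 110
127 = 1 × 110 + 17
110 = 6 × 17 + 8
17 = 2 × 8 + 1
8 = 8 × 1 + 0
Continued fraction: [0; 1, 6, 2, 8]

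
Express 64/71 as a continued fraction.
[0; 1, 9, 7]

Euclidean algorithm steps:
64 = 0 × 71 + 64
71 = 1 × 64 + 7
64 = 9 × 7 + 1
7 = 7 × 1 + 0
Continued fraction: [0; 1, 9, 7]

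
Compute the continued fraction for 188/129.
[1; 2, 5, 2, 1, 3]

Euclidean algorithm steps:
188 = 1 × 129 + 59
129 = 2 × 59 + 11
59 = 5 × 11 + 4
11 = 2 × 4 + 3
4 = 1 × 3 + 1
3 = 3 × 1 + 0
Continued fraction: [1; 2, 5, 2, 1, 3]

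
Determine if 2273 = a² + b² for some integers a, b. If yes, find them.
8² + 47² (a=8, b=47)

Factorization: 2273 = 2273
By Fermat: n is sum of two squares iff every prime p ≡ 3 (mod 4) appears to even power.
All primes ≡ 3 (mod 4) appear to even power.
Search a = 0, 1, 2, … for 2273 - a² a perfect square: first hit at a = 8: 2273 - 64 = 2209 = 47².
2273 = 8² + 47² = 64 + 2209 ✓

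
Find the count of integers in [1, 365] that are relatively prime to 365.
288

365 = 5 × 73
φ(n) = n × ∏(1 - 1/p) for each prime p dividing n
φ(365) = 365 × (1 - 1/5) × (1 - 1/73) = 288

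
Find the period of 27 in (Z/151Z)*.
50

151 is prime, so ord(27) divides φ(151) = 150.
Divisors of 150: 1, 2, 3, 5, 6, 10, 15, 25, 30, 50, 75, 150.
Repeated squaring: 27^1 ≡ 27, 27^2 ≡ 125, 27^4 ≡ 72, 27^8 ≡ 50, 27^16 ≡ 84, 27^32 ≡ 110, 27^64 ≡ 20, 27^128 ≡ 98 (mod 151).
Test 27^d mod 151 for each divisor d in increasing order:
27^1 ≡ 27
27^2 ≡ 125
27^3 = 27^2·27^1 ≡ 53
27^5 = 27^4·27^1 ≡ 132
27^6 = 27^4·27^2 ≡ 91
27^10 = 27^8·27^2 ≡ 59
27^15 = 27^8·27^4·27^2·27^1 ≡ 87
27^25 = 27^16·27^8·27^1 ≡ 150
27^30 = 27^16·27^8·27^4·27^2 ≡ 19
27^50 = 27^32·27^16·27^2 ≡ 1  ← first divisor giving 1
The order is 50.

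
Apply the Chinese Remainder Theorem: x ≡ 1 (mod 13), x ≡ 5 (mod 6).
53

Using Chinese Remainder Theorem:
M = 13 × 6 = 78
M1 = 6, M2 = 13
y1 = 6^(-1) mod 13 = 11
y2 = 13^(-1) mod 6 = 1
x = (1×6×11 + 5×13×1) mod 78 = 53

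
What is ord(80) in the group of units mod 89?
44

89 is prime, so ord(80) divides φ(89) = 88.
Divisors of 88: 1, 2, 4, 8, 11, 22, 44, 88.
Repeated squaring: 80^1 ≡ 80, 80^2 ≡ 81, 80^4 ≡ 64, 80^8 ≡ 2, 80^16 ≡ 4, 80^32 ≡ 16, 80^64 ≡ 78 (mod 89).
Test 80^d mod 89 for each divisor d in increasing order:
80^1 ≡ 80
80^2 ≡ 81
80^4 ≡ 64
80^8 ≡ 2
80^11 = 80^8·80^2·80^1 ≡ 55
80^22 = 80^16·80^4·80^2 ≡ 88
80^44 = 80^32·80^8·80^4 ≡ 1  ← first divisor giving 1
The order is 44.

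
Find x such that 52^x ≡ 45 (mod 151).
4

Baby-step giant-step with step n = ⌈√151⌉ = 13.
Baby steps 52^j mod 151 (j:value) for j=0..12: 0:1, 1:52, 2:137, 3:27, 4:45, 5:75, 6:125, 7:7, 8:62, 9:53, 10:38, 11:13, 12:72.
h = 45 is already in the table at j=4, so x = 4.
Check: 52^4 ≡ 45 (mod 151).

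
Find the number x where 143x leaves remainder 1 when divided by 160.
47

gcd(143, 160) = 1, so the inverse exists.
Extended Euclidean algorithm on (160, 143):
160 = 1 × 143 + 17  ⟹  17 = (1)·160 + (-1)·143
143 = 8 × 17 + 7  ⟹  7 = (-8)·160 + (9)·143
17 = 2 × 7 + 3  ⟹  3 = (17)·160 + (-19)·143
7 = 2 × 3 + 1  ⟹  1 = (-42)·160 + (47)·143
So (47)·143 ≡ 1 (mod 160), i.e. 143^(-1) ≡ 47 (mod 160).
Check: 143 × 47 = 6721 ≡ 1 (mod 160)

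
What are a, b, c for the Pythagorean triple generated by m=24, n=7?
(527, 336, 625)

Euclid's formula: a = m² - n², b = 2mn, c = m² + n²
m = 24, n = 7
a = 24² - 7² = 576 - 49 = 527
b = 2 × 24 × 7 = 336
c = 24² + 7² = 576 + 49 = 625
Verification: 527² + 336² = 277729 + 112896 = 390625 = 625² ✓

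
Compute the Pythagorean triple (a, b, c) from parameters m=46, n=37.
(747, 3404, 3485)

Euclid's formula: a = m² - n², b = 2mn, c = m² + n²
m = 46, n = 37
a = 46² - 37² = 2116 - 1369 = 747
b = 2 × 46 × 37 = 3404
c = 46² + 37² = 2116 + 1369 = 3485
Verification: 747² + 3404² = 558009 + 11587216 = 12145225 = 3485² ✓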